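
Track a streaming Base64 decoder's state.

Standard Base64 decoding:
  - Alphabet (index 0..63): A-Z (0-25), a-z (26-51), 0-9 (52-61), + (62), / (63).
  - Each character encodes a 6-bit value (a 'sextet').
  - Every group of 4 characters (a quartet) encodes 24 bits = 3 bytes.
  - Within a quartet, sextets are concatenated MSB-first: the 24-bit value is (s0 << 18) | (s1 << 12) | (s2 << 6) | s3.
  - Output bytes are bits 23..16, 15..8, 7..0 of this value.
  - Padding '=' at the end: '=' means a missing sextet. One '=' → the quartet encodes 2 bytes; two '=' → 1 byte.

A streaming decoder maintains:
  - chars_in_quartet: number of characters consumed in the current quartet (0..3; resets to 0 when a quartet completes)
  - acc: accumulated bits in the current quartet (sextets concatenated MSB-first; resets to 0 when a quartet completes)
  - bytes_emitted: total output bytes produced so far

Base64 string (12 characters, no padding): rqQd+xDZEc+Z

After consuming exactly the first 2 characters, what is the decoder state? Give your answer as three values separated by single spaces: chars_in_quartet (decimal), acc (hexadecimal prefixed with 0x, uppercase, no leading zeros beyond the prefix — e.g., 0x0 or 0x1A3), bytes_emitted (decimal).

After char 0 ('r'=43): chars_in_quartet=1 acc=0x2B bytes_emitted=0
After char 1 ('q'=42): chars_in_quartet=2 acc=0xAEA bytes_emitted=0

Answer: 2 0xAEA 0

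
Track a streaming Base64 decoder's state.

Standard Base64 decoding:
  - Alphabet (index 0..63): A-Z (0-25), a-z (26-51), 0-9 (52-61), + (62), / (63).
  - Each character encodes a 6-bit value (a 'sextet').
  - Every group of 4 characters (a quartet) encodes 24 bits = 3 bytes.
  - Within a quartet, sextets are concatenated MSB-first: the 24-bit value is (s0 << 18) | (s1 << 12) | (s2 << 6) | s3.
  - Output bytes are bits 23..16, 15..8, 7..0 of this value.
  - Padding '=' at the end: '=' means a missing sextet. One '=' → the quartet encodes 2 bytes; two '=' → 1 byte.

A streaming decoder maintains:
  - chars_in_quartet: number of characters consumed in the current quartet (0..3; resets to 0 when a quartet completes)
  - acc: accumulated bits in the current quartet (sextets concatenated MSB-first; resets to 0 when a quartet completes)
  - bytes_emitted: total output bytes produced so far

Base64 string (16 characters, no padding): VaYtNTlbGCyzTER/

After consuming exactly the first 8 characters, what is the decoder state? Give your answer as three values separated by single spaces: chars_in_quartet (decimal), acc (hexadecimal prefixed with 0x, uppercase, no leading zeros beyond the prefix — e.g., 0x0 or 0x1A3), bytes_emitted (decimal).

After char 0 ('V'=21): chars_in_quartet=1 acc=0x15 bytes_emitted=0
After char 1 ('a'=26): chars_in_quartet=2 acc=0x55A bytes_emitted=0
After char 2 ('Y'=24): chars_in_quartet=3 acc=0x15698 bytes_emitted=0
After char 3 ('t'=45): chars_in_quartet=4 acc=0x55A62D -> emit 55 A6 2D, reset; bytes_emitted=3
After char 4 ('N'=13): chars_in_quartet=1 acc=0xD bytes_emitted=3
After char 5 ('T'=19): chars_in_quartet=2 acc=0x353 bytes_emitted=3
After char 6 ('l'=37): chars_in_quartet=3 acc=0xD4E5 bytes_emitted=3
After char 7 ('b'=27): chars_in_quartet=4 acc=0x35395B -> emit 35 39 5B, reset; bytes_emitted=6

Answer: 0 0x0 6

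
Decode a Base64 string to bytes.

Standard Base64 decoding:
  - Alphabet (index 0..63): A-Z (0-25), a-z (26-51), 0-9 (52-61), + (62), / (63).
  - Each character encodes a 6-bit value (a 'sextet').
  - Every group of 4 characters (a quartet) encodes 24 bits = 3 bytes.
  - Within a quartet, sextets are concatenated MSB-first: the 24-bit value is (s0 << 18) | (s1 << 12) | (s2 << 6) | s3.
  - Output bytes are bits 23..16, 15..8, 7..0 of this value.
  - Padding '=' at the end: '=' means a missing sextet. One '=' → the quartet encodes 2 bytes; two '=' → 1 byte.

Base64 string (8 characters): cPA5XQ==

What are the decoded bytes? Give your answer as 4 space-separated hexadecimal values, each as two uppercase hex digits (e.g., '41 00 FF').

Answer: 70 F0 39 5D

Derivation:
After char 0 ('c'=28): chars_in_quartet=1 acc=0x1C bytes_emitted=0
After char 1 ('P'=15): chars_in_quartet=2 acc=0x70F bytes_emitted=0
After char 2 ('A'=0): chars_in_quartet=3 acc=0x1C3C0 bytes_emitted=0
After char 3 ('5'=57): chars_in_quartet=4 acc=0x70F039 -> emit 70 F0 39, reset; bytes_emitted=3
After char 4 ('X'=23): chars_in_quartet=1 acc=0x17 bytes_emitted=3
After char 5 ('Q'=16): chars_in_quartet=2 acc=0x5D0 bytes_emitted=3
Padding '==': partial quartet acc=0x5D0 -> emit 5D; bytes_emitted=4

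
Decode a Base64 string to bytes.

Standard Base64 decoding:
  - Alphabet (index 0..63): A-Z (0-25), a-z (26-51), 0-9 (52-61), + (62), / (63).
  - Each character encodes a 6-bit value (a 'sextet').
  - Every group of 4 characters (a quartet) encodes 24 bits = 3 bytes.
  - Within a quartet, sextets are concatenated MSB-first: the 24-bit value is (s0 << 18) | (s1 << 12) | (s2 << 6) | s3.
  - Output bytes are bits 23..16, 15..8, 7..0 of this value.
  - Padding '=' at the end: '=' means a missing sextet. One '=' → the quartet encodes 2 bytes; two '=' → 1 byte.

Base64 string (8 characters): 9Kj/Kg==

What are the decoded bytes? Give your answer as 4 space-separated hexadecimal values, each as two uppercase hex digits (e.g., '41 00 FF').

After char 0 ('9'=61): chars_in_quartet=1 acc=0x3D bytes_emitted=0
After char 1 ('K'=10): chars_in_quartet=2 acc=0xF4A bytes_emitted=0
After char 2 ('j'=35): chars_in_quartet=3 acc=0x3D2A3 bytes_emitted=0
After char 3 ('/'=63): chars_in_quartet=4 acc=0xF4A8FF -> emit F4 A8 FF, reset; bytes_emitted=3
After char 4 ('K'=10): chars_in_quartet=1 acc=0xA bytes_emitted=3
After char 5 ('g'=32): chars_in_quartet=2 acc=0x2A0 bytes_emitted=3
Padding '==': partial quartet acc=0x2A0 -> emit 2A; bytes_emitted=4

Answer: F4 A8 FF 2A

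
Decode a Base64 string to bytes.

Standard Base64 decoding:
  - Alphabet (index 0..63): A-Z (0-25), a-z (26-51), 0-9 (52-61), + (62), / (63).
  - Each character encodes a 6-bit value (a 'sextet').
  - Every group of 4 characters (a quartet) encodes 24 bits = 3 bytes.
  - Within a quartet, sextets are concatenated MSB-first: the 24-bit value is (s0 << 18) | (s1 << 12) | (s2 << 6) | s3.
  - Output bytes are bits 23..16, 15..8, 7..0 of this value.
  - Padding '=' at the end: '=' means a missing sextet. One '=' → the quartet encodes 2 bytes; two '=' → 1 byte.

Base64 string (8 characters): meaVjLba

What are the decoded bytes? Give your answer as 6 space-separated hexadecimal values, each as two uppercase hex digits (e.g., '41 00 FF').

After char 0 ('m'=38): chars_in_quartet=1 acc=0x26 bytes_emitted=0
After char 1 ('e'=30): chars_in_quartet=2 acc=0x99E bytes_emitted=0
After char 2 ('a'=26): chars_in_quartet=3 acc=0x2679A bytes_emitted=0
After char 3 ('V'=21): chars_in_quartet=4 acc=0x99E695 -> emit 99 E6 95, reset; bytes_emitted=3
After char 4 ('j'=35): chars_in_quartet=1 acc=0x23 bytes_emitted=3
After char 5 ('L'=11): chars_in_quartet=2 acc=0x8CB bytes_emitted=3
After char 6 ('b'=27): chars_in_quartet=3 acc=0x232DB bytes_emitted=3
After char 7 ('a'=26): chars_in_quartet=4 acc=0x8CB6DA -> emit 8C B6 DA, reset; bytes_emitted=6

Answer: 99 E6 95 8C B6 DA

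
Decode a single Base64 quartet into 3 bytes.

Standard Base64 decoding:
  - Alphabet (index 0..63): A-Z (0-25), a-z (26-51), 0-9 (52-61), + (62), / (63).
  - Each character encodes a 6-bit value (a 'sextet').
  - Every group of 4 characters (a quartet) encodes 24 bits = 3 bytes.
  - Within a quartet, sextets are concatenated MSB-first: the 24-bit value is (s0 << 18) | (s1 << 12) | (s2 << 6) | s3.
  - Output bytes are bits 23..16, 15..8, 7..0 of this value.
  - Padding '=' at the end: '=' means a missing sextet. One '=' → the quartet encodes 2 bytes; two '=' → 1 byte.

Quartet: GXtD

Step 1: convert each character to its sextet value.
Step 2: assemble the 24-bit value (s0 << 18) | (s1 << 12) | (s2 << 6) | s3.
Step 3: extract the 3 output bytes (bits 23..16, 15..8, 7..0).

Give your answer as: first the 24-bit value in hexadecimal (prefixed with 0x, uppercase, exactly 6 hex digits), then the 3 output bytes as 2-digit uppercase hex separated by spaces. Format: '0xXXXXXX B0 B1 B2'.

Answer: 0x197B43 19 7B 43

Derivation:
Sextets: G=6, X=23, t=45, D=3
24-bit: (6<<18) | (23<<12) | (45<<6) | 3
      = 0x180000 | 0x017000 | 0x000B40 | 0x000003
      = 0x197B43
Bytes: (v>>16)&0xFF=19, (v>>8)&0xFF=7B, v&0xFF=43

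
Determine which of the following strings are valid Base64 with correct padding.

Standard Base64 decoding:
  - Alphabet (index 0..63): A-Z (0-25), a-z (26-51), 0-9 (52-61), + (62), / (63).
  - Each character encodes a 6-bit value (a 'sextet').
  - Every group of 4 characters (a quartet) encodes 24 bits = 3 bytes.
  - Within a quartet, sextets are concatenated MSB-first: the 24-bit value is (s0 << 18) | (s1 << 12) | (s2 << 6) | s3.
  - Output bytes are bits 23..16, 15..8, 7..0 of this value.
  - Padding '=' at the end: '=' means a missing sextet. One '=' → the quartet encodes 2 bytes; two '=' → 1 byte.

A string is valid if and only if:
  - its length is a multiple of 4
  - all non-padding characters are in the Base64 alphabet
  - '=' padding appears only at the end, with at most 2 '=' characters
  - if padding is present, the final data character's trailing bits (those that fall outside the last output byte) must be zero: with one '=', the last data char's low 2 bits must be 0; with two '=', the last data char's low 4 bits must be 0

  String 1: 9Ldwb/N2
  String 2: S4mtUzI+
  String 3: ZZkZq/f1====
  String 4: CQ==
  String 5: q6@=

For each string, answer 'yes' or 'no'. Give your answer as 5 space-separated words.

String 1: '9Ldwb/N2' → valid
String 2: 'S4mtUzI+' → valid
String 3: 'ZZkZq/f1====' → invalid (4 pad chars (max 2))
String 4: 'CQ==' → valid
String 5: 'q6@=' → invalid (bad char(s): ['@'])

Answer: yes yes no yes no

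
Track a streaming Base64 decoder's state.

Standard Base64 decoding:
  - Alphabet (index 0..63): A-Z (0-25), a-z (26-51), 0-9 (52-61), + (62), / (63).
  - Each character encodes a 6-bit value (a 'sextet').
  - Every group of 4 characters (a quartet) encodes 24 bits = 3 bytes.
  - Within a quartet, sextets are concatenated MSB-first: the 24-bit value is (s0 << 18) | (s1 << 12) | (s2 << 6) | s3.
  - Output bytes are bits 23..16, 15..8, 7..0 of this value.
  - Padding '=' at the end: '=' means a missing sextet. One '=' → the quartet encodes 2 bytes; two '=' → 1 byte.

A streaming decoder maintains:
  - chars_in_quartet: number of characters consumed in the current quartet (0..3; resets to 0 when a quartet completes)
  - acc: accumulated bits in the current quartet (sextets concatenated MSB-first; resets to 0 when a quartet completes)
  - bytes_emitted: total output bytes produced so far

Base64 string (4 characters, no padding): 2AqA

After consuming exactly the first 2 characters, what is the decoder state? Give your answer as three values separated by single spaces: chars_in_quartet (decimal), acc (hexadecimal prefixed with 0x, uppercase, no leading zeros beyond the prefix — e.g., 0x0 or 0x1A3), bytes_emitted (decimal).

After char 0 ('2'=54): chars_in_quartet=1 acc=0x36 bytes_emitted=0
After char 1 ('A'=0): chars_in_quartet=2 acc=0xD80 bytes_emitted=0

Answer: 2 0xD80 0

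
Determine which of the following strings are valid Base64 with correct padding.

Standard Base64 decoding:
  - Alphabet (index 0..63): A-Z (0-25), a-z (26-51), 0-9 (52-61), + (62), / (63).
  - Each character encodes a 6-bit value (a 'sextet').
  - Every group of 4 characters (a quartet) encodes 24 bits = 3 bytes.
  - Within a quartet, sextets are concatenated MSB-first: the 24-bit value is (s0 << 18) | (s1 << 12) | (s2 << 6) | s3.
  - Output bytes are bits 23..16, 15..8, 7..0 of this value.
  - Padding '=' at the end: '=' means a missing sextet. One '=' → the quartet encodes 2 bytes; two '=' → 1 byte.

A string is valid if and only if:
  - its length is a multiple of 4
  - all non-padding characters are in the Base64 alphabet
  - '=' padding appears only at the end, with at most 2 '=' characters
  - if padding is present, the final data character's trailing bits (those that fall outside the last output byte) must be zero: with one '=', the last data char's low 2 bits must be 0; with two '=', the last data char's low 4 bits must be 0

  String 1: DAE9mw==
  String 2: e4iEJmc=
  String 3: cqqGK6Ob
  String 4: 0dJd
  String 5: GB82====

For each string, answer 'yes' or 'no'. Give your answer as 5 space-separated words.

String 1: 'DAE9mw==' → valid
String 2: 'e4iEJmc=' → valid
String 3: 'cqqGK6Ob' → valid
String 4: '0dJd' → valid
String 5: 'GB82====' → invalid (4 pad chars (max 2))

Answer: yes yes yes yes no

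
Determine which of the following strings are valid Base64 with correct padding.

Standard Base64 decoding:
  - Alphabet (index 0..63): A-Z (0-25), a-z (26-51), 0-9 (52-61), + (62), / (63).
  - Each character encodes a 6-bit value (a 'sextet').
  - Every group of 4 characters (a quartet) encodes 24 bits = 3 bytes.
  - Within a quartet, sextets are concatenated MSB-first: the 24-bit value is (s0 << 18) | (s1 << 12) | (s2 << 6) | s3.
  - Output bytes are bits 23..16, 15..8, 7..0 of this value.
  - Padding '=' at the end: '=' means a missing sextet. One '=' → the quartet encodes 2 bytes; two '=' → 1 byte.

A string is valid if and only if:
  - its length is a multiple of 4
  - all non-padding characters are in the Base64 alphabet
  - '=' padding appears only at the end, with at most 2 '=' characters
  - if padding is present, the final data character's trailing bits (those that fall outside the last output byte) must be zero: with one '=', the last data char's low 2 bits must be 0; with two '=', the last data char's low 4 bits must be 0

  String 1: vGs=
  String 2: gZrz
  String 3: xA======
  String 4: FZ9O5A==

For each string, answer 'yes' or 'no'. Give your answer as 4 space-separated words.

String 1: 'vGs=' → valid
String 2: 'gZrz' → valid
String 3: 'xA======' → invalid (6 pad chars (max 2))
String 4: 'FZ9O5A==' → valid

Answer: yes yes no yes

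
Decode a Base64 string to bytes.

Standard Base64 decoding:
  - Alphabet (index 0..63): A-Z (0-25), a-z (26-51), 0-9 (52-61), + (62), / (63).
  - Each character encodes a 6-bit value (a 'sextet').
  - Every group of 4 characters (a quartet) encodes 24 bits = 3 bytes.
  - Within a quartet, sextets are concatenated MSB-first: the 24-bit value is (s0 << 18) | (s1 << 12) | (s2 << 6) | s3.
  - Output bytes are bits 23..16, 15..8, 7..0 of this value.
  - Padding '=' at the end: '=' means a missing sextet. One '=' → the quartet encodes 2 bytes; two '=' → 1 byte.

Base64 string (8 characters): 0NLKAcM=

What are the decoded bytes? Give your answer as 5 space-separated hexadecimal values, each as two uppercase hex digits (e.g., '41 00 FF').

After char 0 ('0'=52): chars_in_quartet=1 acc=0x34 bytes_emitted=0
After char 1 ('N'=13): chars_in_quartet=2 acc=0xD0D bytes_emitted=0
After char 2 ('L'=11): chars_in_quartet=3 acc=0x3434B bytes_emitted=0
After char 3 ('K'=10): chars_in_quartet=4 acc=0xD0D2CA -> emit D0 D2 CA, reset; bytes_emitted=3
After char 4 ('A'=0): chars_in_quartet=1 acc=0x0 bytes_emitted=3
After char 5 ('c'=28): chars_in_quartet=2 acc=0x1C bytes_emitted=3
After char 6 ('M'=12): chars_in_quartet=3 acc=0x70C bytes_emitted=3
Padding '=': partial quartet acc=0x70C -> emit 01 C3; bytes_emitted=5

Answer: D0 D2 CA 01 C3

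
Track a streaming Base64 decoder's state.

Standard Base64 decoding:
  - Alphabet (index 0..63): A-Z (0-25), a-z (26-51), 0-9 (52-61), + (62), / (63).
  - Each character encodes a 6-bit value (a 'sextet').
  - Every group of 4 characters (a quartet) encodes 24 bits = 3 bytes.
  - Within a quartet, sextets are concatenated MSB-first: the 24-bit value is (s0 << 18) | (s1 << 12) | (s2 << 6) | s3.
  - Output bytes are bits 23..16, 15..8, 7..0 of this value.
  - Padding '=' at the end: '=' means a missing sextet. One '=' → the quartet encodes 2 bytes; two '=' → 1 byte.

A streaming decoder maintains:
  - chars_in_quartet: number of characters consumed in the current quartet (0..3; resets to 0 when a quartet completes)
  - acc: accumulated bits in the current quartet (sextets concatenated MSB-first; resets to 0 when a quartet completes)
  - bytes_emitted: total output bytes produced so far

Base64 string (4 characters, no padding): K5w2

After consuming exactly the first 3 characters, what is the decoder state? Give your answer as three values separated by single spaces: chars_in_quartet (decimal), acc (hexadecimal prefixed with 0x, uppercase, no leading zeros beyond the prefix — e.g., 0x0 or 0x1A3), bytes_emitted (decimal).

After char 0 ('K'=10): chars_in_quartet=1 acc=0xA bytes_emitted=0
After char 1 ('5'=57): chars_in_quartet=2 acc=0x2B9 bytes_emitted=0
After char 2 ('w'=48): chars_in_quartet=3 acc=0xAE70 bytes_emitted=0

Answer: 3 0xAE70 0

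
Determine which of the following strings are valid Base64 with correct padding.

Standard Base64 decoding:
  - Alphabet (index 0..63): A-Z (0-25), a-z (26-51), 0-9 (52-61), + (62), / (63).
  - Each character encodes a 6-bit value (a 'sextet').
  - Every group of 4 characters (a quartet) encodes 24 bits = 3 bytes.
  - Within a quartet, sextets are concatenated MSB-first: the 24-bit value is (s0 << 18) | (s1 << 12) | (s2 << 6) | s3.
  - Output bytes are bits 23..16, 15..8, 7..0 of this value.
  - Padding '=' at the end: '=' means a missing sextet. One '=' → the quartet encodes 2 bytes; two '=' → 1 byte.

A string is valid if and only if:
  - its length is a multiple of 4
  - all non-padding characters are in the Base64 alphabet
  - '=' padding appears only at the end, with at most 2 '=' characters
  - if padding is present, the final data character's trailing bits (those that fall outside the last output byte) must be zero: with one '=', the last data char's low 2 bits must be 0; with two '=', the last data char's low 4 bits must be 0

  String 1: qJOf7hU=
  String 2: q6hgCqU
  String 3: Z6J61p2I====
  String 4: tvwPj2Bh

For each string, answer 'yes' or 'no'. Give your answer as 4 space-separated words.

Answer: yes no no yes

Derivation:
String 1: 'qJOf7hU=' → valid
String 2: 'q6hgCqU' → invalid (len=7 not mult of 4)
String 3: 'Z6J61p2I====' → invalid (4 pad chars (max 2))
String 4: 'tvwPj2Bh' → valid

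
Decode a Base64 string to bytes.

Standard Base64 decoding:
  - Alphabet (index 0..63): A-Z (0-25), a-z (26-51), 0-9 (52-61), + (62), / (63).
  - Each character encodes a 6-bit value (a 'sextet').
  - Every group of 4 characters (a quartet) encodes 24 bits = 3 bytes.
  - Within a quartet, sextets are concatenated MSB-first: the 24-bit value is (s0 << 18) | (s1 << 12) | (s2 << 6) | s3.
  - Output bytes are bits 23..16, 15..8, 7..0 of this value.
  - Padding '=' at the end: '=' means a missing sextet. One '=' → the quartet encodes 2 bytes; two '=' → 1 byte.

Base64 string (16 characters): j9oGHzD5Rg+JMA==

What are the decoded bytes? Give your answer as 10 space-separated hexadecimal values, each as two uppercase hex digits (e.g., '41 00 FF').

After char 0 ('j'=35): chars_in_quartet=1 acc=0x23 bytes_emitted=0
After char 1 ('9'=61): chars_in_quartet=2 acc=0x8FD bytes_emitted=0
After char 2 ('o'=40): chars_in_quartet=3 acc=0x23F68 bytes_emitted=0
After char 3 ('G'=6): chars_in_quartet=4 acc=0x8FDA06 -> emit 8F DA 06, reset; bytes_emitted=3
After char 4 ('H'=7): chars_in_quartet=1 acc=0x7 bytes_emitted=3
After char 5 ('z'=51): chars_in_quartet=2 acc=0x1F3 bytes_emitted=3
After char 6 ('D'=3): chars_in_quartet=3 acc=0x7CC3 bytes_emitted=3
After char 7 ('5'=57): chars_in_quartet=4 acc=0x1F30F9 -> emit 1F 30 F9, reset; bytes_emitted=6
After char 8 ('R'=17): chars_in_quartet=1 acc=0x11 bytes_emitted=6
After char 9 ('g'=32): chars_in_quartet=2 acc=0x460 bytes_emitted=6
After char 10 ('+'=62): chars_in_quartet=3 acc=0x1183E bytes_emitted=6
After char 11 ('J'=9): chars_in_quartet=4 acc=0x460F89 -> emit 46 0F 89, reset; bytes_emitted=9
After char 12 ('M'=12): chars_in_quartet=1 acc=0xC bytes_emitted=9
After char 13 ('A'=0): chars_in_quartet=2 acc=0x300 bytes_emitted=9
Padding '==': partial quartet acc=0x300 -> emit 30; bytes_emitted=10

Answer: 8F DA 06 1F 30 F9 46 0F 89 30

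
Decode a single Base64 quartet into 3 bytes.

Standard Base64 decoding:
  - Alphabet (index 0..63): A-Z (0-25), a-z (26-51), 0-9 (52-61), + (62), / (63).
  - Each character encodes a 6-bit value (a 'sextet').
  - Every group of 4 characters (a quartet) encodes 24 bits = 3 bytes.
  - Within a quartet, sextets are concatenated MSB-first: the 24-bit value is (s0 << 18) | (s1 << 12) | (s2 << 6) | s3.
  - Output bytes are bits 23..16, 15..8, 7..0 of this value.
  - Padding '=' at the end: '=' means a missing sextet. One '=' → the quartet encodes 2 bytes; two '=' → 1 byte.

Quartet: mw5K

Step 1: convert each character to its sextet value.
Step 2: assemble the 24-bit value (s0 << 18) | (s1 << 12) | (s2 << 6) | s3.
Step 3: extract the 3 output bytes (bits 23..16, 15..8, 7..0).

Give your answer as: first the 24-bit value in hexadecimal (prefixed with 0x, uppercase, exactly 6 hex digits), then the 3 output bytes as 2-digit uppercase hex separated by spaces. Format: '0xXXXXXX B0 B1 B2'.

Answer: 0x9B0E4A 9B 0E 4A

Derivation:
Sextets: m=38, w=48, 5=57, K=10
24-bit: (38<<18) | (48<<12) | (57<<6) | 10
      = 0x980000 | 0x030000 | 0x000E40 | 0x00000A
      = 0x9B0E4A
Bytes: (v>>16)&0xFF=9B, (v>>8)&0xFF=0E, v&0xFF=4A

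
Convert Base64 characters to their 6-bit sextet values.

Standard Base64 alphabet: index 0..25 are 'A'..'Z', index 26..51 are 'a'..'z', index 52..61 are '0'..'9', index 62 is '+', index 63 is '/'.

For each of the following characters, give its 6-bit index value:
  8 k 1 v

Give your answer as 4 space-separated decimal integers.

'8': 0..9 range, 52 + ord('8') − ord('0') = 60
'k': a..z range, 26 + ord('k') − ord('a') = 36
'1': 0..9 range, 52 + ord('1') − ord('0') = 53
'v': a..z range, 26 + ord('v') − ord('a') = 47

Answer: 60 36 53 47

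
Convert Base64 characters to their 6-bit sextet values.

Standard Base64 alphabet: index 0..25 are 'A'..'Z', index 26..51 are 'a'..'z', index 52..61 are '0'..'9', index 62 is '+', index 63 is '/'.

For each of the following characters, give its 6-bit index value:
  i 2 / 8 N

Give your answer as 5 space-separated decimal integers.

Answer: 34 54 63 60 13

Derivation:
'i': a..z range, 26 + ord('i') − ord('a') = 34
'2': 0..9 range, 52 + ord('2') − ord('0') = 54
'/': index 63
'8': 0..9 range, 52 + ord('8') − ord('0') = 60
'N': A..Z range, ord('N') − ord('A') = 13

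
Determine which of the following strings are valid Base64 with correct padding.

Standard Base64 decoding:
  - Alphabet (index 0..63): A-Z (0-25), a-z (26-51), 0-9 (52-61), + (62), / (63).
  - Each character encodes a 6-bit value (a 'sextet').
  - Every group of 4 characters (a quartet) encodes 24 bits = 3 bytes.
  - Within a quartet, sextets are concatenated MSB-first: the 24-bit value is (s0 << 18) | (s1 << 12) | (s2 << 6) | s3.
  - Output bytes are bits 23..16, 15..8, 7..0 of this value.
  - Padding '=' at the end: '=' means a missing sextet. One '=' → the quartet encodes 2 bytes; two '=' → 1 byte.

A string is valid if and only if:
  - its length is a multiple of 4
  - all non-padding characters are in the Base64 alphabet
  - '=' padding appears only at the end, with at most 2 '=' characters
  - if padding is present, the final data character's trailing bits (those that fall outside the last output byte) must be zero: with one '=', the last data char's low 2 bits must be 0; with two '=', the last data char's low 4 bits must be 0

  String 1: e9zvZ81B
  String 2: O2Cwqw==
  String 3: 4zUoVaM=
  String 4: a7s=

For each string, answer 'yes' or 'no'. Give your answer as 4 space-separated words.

String 1: 'e9zvZ81B' → valid
String 2: 'O2Cwqw==' → valid
String 3: '4zUoVaM=' → valid
String 4: 'a7s=' → valid

Answer: yes yes yes yes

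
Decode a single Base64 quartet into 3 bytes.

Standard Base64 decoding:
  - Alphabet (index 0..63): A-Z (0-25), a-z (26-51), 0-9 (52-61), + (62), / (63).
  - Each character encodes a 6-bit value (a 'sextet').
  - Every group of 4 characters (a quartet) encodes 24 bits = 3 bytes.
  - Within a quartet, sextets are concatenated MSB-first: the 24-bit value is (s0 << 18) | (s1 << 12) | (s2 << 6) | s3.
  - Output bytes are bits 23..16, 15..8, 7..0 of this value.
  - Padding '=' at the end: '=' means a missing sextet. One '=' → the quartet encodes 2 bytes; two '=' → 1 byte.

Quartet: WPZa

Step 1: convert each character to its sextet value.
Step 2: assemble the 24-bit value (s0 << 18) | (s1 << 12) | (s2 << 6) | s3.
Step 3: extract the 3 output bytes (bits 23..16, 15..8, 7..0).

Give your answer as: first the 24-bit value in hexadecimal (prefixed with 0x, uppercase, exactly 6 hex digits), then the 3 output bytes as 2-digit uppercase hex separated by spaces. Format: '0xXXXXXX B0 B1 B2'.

Sextets: W=22, P=15, Z=25, a=26
24-bit: (22<<18) | (15<<12) | (25<<6) | 26
      = 0x580000 | 0x00F000 | 0x000640 | 0x00001A
      = 0x58F65A
Bytes: (v>>16)&0xFF=58, (v>>8)&0xFF=F6, v&0xFF=5A

Answer: 0x58F65A 58 F6 5A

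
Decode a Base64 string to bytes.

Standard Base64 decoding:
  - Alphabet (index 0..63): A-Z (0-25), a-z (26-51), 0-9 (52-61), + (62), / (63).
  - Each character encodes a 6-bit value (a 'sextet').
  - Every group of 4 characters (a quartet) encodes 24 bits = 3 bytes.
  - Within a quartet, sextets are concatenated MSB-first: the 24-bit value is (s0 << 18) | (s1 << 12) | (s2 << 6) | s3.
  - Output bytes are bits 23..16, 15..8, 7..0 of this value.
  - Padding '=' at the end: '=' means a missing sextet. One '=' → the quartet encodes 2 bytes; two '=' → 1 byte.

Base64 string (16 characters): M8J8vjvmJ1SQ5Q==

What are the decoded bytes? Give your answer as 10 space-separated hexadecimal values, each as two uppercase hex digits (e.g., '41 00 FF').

Answer: 33 C2 7C BE 3B E6 27 54 90 E5

Derivation:
After char 0 ('M'=12): chars_in_quartet=1 acc=0xC bytes_emitted=0
After char 1 ('8'=60): chars_in_quartet=2 acc=0x33C bytes_emitted=0
After char 2 ('J'=9): chars_in_quartet=3 acc=0xCF09 bytes_emitted=0
After char 3 ('8'=60): chars_in_quartet=4 acc=0x33C27C -> emit 33 C2 7C, reset; bytes_emitted=3
After char 4 ('v'=47): chars_in_quartet=1 acc=0x2F bytes_emitted=3
After char 5 ('j'=35): chars_in_quartet=2 acc=0xBE3 bytes_emitted=3
After char 6 ('v'=47): chars_in_quartet=3 acc=0x2F8EF bytes_emitted=3
After char 7 ('m'=38): chars_in_quartet=4 acc=0xBE3BE6 -> emit BE 3B E6, reset; bytes_emitted=6
After char 8 ('J'=9): chars_in_quartet=1 acc=0x9 bytes_emitted=6
After char 9 ('1'=53): chars_in_quartet=2 acc=0x275 bytes_emitted=6
After char 10 ('S'=18): chars_in_quartet=3 acc=0x9D52 bytes_emitted=6
After char 11 ('Q'=16): chars_in_quartet=4 acc=0x275490 -> emit 27 54 90, reset; bytes_emitted=9
After char 12 ('5'=57): chars_in_quartet=1 acc=0x39 bytes_emitted=9
After char 13 ('Q'=16): chars_in_quartet=2 acc=0xE50 bytes_emitted=9
Padding '==': partial quartet acc=0xE50 -> emit E5; bytes_emitted=10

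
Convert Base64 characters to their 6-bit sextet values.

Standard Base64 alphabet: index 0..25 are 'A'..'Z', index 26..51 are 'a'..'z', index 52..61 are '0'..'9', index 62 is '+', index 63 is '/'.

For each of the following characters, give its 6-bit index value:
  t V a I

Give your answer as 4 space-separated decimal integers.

't': a..z range, 26 + ord('t') − ord('a') = 45
'V': A..Z range, ord('V') − ord('A') = 21
'a': a..z range, 26 + ord('a') − ord('a') = 26
'I': A..Z range, ord('I') − ord('A') = 8

Answer: 45 21 26 8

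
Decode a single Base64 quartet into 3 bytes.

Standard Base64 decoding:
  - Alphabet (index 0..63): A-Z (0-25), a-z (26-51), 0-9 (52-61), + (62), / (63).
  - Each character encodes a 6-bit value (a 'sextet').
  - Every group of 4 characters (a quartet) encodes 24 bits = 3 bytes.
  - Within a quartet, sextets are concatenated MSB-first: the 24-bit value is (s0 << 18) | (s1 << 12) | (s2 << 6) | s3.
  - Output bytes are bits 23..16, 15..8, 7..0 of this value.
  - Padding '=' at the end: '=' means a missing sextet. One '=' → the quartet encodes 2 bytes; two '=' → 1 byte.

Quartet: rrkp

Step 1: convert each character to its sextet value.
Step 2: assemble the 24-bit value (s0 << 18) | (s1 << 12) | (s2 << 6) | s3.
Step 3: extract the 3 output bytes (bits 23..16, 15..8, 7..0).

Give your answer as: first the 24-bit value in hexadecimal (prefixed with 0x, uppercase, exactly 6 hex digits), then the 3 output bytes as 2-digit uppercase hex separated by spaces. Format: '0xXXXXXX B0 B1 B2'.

Sextets: r=43, r=43, k=36, p=41
24-bit: (43<<18) | (43<<12) | (36<<6) | 41
      = 0xAC0000 | 0x02B000 | 0x000900 | 0x000029
      = 0xAEB929
Bytes: (v>>16)&0xFF=AE, (v>>8)&0xFF=B9, v&0xFF=29

Answer: 0xAEB929 AE B9 29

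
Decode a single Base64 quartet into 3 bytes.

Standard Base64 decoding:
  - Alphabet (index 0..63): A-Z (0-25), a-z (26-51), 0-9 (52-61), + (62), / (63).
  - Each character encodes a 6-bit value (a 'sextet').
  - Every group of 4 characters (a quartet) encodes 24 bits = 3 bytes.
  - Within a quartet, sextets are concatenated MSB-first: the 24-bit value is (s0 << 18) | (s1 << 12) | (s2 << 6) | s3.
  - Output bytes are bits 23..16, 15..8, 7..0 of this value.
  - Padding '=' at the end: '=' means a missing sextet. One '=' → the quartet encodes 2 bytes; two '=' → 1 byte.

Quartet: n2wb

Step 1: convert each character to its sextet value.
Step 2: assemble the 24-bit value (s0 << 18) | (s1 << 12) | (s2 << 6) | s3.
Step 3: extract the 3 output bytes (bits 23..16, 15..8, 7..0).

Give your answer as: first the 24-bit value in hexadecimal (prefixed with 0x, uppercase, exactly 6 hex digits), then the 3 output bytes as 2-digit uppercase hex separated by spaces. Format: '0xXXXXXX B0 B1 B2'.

Sextets: n=39, 2=54, w=48, b=27
24-bit: (39<<18) | (54<<12) | (48<<6) | 27
      = 0x9C0000 | 0x036000 | 0x000C00 | 0x00001B
      = 0x9F6C1B
Bytes: (v>>16)&0xFF=9F, (v>>8)&0xFF=6C, v&0xFF=1B

Answer: 0x9F6C1B 9F 6C 1B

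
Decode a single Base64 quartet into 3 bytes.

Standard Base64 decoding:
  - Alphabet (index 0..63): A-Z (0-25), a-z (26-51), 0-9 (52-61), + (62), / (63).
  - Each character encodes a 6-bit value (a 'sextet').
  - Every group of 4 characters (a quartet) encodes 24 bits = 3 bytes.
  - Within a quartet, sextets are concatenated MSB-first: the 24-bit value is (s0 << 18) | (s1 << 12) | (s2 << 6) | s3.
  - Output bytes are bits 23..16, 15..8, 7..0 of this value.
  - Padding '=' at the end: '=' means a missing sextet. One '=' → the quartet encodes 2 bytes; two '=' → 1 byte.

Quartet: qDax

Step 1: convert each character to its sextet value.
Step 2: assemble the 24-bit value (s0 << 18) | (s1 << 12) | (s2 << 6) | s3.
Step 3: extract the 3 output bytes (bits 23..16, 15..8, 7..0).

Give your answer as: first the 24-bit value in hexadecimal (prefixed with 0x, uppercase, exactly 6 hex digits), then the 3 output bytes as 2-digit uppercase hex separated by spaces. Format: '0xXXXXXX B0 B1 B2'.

Answer: 0xA836B1 A8 36 B1

Derivation:
Sextets: q=42, D=3, a=26, x=49
24-bit: (42<<18) | (3<<12) | (26<<6) | 49
      = 0xA80000 | 0x003000 | 0x000680 | 0x000031
      = 0xA836B1
Bytes: (v>>16)&0xFF=A8, (v>>8)&0xFF=36, v&0xFF=B1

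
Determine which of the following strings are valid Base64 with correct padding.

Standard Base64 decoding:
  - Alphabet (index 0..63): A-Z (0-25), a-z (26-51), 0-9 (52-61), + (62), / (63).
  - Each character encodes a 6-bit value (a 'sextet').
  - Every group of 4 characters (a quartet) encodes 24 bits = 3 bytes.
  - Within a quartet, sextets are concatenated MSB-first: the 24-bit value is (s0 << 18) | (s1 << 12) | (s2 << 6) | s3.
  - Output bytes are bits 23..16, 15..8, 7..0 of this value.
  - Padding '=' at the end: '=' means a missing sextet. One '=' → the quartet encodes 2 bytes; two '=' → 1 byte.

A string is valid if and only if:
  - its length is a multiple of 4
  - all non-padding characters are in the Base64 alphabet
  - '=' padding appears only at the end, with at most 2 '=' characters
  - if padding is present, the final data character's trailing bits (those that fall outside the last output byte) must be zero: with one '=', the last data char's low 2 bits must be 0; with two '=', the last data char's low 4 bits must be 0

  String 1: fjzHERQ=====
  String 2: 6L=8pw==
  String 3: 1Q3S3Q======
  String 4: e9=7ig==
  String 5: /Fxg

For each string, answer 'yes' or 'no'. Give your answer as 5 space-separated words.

String 1: 'fjzHERQ=====' → invalid (5 pad chars (max 2))
String 2: '6L=8pw==' → invalid (bad char(s): ['=']; '=' in middle)
String 3: '1Q3S3Q======' → invalid (6 pad chars (max 2))
String 4: 'e9=7ig==' → invalid (bad char(s): ['=']; '=' in middle)
String 5: '/Fxg' → valid

Answer: no no no no yes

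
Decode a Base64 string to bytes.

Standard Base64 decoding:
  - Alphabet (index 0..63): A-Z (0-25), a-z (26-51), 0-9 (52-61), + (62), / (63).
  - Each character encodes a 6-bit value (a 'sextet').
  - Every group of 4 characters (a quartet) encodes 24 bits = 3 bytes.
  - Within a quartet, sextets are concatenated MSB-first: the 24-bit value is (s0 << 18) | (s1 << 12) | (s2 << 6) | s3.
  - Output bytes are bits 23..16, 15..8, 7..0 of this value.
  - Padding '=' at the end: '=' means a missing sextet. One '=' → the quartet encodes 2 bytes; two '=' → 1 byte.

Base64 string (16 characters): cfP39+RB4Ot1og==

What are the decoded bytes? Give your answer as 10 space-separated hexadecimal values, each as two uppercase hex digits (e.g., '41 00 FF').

After char 0 ('c'=28): chars_in_quartet=1 acc=0x1C bytes_emitted=0
After char 1 ('f'=31): chars_in_quartet=2 acc=0x71F bytes_emitted=0
After char 2 ('P'=15): chars_in_quartet=3 acc=0x1C7CF bytes_emitted=0
After char 3 ('3'=55): chars_in_quartet=4 acc=0x71F3F7 -> emit 71 F3 F7, reset; bytes_emitted=3
After char 4 ('9'=61): chars_in_quartet=1 acc=0x3D bytes_emitted=3
After char 5 ('+'=62): chars_in_quartet=2 acc=0xF7E bytes_emitted=3
After char 6 ('R'=17): chars_in_quartet=3 acc=0x3DF91 bytes_emitted=3
After char 7 ('B'=1): chars_in_quartet=4 acc=0xF7E441 -> emit F7 E4 41, reset; bytes_emitted=6
After char 8 ('4'=56): chars_in_quartet=1 acc=0x38 bytes_emitted=6
After char 9 ('O'=14): chars_in_quartet=2 acc=0xE0E bytes_emitted=6
After char 10 ('t'=45): chars_in_quartet=3 acc=0x383AD bytes_emitted=6
After char 11 ('1'=53): chars_in_quartet=4 acc=0xE0EB75 -> emit E0 EB 75, reset; bytes_emitted=9
After char 12 ('o'=40): chars_in_quartet=1 acc=0x28 bytes_emitted=9
After char 13 ('g'=32): chars_in_quartet=2 acc=0xA20 bytes_emitted=9
Padding '==': partial quartet acc=0xA20 -> emit A2; bytes_emitted=10

Answer: 71 F3 F7 F7 E4 41 E0 EB 75 A2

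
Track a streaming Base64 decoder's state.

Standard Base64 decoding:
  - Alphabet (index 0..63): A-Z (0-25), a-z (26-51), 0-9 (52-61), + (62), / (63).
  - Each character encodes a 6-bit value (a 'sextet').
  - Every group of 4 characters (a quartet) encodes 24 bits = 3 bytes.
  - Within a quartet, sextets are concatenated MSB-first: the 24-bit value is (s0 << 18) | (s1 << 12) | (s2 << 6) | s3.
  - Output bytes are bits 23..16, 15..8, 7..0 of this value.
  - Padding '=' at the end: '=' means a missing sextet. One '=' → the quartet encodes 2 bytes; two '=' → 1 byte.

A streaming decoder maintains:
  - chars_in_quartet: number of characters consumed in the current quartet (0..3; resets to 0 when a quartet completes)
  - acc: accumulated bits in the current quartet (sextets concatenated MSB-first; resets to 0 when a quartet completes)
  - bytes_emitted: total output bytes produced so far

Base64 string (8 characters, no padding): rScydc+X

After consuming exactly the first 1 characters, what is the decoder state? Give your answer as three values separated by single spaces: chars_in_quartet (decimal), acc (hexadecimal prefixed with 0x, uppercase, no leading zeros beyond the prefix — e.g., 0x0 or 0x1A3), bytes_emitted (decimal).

Answer: 1 0x2B 0

Derivation:
After char 0 ('r'=43): chars_in_quartet=1 acc=0x2B bytes_emitted=0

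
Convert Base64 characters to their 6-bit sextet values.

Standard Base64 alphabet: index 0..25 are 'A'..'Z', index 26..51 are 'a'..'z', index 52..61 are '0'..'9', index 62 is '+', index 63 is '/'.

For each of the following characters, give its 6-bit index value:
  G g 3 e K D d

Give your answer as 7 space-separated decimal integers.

Answer: 6 32 55 30 10 3 29

Derivation:
'G': A..Z range, ord('G') − ord('A') = 6
'g': a..z range, 26 + ord('g') − ord('a') = 32
'3': 0..9 range, 52 + ord('3') − ord('0') = 55
'e': a..z range, 26 + ord('e') − ord('a') = 30
'K': A..Z range, ord('K') − ord('A') = 10
'D': A..Z range, ord('D') − ord('A') = 3
'd': a..z range, 26 + ord('d') − ord('a') = 29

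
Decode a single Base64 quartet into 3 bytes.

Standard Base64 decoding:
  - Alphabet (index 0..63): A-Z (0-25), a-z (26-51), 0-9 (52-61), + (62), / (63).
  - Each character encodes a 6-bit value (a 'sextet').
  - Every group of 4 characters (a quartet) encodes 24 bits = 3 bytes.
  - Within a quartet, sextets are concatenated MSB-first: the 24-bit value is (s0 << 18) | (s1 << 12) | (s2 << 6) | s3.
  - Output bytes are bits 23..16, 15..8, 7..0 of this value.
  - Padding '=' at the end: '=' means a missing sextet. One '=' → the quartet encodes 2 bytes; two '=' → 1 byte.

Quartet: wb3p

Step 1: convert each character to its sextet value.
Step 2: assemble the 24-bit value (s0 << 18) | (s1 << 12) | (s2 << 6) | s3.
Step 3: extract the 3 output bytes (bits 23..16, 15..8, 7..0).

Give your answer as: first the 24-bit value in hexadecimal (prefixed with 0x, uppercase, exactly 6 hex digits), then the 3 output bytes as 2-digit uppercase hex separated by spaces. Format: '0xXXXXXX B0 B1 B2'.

Sextets: w=48, b=27, 3=55, p=41
24-bit: (48<<18) | (27<<12) | (55<<6) | 41
      = 0xC00000 | 0x01B000 | 0x000DC0 | 0x000029
      = 0xC1BDE9
Bytes: (v>>16)&0xFF=C1, (v>>8)&0xFF=BD, v&0xFF=E9

Answer: 0xC1BDE9 C1 BD E9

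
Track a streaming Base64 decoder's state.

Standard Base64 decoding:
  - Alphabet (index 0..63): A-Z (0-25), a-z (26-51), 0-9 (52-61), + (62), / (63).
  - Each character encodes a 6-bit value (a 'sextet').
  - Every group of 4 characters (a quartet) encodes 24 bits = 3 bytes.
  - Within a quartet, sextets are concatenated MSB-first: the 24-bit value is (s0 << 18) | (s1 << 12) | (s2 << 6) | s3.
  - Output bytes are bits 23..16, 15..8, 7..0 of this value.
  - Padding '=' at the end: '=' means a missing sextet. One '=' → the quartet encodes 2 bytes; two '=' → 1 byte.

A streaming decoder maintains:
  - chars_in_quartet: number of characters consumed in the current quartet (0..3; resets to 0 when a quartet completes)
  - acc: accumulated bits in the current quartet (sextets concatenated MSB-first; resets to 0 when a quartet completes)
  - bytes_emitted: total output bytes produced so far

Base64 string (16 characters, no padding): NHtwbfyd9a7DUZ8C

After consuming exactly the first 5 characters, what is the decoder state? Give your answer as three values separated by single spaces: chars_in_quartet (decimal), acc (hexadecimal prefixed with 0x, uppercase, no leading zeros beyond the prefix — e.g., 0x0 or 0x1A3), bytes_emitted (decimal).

After char 0 ('N'=13): chars_in_quartet=1 acc=0xD bytes_emitted=0
After char 1 ('H'=7): chars_in_quartet=2 acc=0x347 bytes_emitted=0
After char 2 ('t'=45): chars_in_quartet=3 acc=0xD1ED bytes_emitted=0
After char 3 ('w'=48): chars_in_quartet=4 acc=0x347B70 -> emit 34 7B 70, reset; bytes_emitted=3
After char 4 ('b'=27): chars_in_quartet=1 acc=0x1B bytes_emitted=3

Answer: 1 0x1B 3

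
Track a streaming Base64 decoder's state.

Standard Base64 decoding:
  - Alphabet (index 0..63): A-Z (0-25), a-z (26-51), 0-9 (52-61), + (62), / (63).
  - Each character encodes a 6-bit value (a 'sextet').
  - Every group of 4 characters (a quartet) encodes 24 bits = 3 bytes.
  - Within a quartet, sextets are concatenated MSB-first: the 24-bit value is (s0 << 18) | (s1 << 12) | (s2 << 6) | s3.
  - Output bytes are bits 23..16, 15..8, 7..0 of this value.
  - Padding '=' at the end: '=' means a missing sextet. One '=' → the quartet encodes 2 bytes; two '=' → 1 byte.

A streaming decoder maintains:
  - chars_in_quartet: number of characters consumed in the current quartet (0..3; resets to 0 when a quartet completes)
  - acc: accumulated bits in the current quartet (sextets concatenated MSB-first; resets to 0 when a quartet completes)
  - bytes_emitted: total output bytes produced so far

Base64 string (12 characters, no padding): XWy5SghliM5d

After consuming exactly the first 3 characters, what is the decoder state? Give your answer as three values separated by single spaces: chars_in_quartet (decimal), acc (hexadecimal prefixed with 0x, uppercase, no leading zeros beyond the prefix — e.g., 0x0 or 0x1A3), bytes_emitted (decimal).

After char 0 ('X'=23): chars_in_quartet=1 acc=0x17 bytes_emitted=0
After char 1 ('W'=22): chars_in_quartet=2 acc=0x5D6 bytes_emitted=0
After char 2 ('y'=50): chars_in_quartet=3 acc=0x175B2 bytes_emitted=0

Answer: 3 0x175B2 0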